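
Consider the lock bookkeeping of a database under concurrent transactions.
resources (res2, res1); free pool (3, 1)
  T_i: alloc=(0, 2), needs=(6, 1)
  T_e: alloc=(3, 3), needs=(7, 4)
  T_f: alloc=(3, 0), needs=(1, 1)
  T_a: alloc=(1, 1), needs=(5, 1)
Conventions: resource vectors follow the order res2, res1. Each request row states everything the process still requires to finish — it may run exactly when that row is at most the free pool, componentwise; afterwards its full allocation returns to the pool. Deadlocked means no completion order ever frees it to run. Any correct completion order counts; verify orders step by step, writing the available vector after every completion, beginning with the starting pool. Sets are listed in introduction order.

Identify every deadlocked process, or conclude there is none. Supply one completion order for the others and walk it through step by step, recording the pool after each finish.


Nothing here is deadlocked.
Key observation: beginning at T_f, releases accumulate fast enough that every process eventually fits.
One completion order for the rest: T_f, T_i, T_a, T_e. Step-by-step check:
  pool = (3, 1)
  run T_f (needs (1, 1), free (3, 1)); after release of (3, 0) the pool is (6, 1)
  run T_i (needs (6, 1), free (6, 1)); after release of (0, 2) the pool is (6, 3)
  run T_a (needs (5, 1), free (6, 3)); after release of (1, 1) the pool is (7, 4)
  run T_e (needs (7, 4), free (7, 4)); after release of (3, 3) the pool is (10, 7)


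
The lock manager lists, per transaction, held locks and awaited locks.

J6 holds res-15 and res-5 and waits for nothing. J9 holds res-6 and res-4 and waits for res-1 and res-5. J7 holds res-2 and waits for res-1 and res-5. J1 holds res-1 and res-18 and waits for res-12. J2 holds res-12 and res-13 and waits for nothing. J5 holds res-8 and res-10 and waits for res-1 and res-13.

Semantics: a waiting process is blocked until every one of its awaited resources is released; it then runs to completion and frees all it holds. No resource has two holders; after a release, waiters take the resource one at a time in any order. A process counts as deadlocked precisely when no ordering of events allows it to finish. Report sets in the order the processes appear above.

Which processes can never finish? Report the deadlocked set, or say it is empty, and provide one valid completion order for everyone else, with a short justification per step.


No process is deadlocked.
Key observation: there is no circular wait here — follow any chain and it reaches a process that is free to run now.
The rest can finish in the order J6, J2, J1, J7, J5, J9.
Verifying each step:
  run J6 (it waits on nothing); releases res-15 and res-5
  run J2 (it waits on nothing); releases res-12 and res-13
  J1 waits on res-12 — all released -> runs and releases res-1 and res-18
  J7 waits on res-1 and res-5 — all released -> runs and releases res-2
  J5 waits on res-1 and res-13 — all released -> runs and releases res-8 and res-10
  J9 waits on res-1 and res-5 — all released -> runs and releases res-6 and res-4


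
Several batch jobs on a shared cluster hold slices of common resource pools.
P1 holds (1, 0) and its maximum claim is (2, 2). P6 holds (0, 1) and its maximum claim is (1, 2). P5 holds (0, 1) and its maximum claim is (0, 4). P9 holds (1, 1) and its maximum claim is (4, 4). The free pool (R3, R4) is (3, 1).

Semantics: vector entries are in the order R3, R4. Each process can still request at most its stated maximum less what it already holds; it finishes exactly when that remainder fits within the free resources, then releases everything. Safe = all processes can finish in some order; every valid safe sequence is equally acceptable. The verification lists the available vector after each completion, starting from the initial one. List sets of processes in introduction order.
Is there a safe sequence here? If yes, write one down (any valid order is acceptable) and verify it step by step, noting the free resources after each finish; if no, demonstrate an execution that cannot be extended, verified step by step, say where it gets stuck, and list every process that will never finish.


UNSAFE.
Key observation: once P6, P1 finish, the pool peaks at (4, 2) — and every remaining process still needs more R4 than that.
Going as far as possible: P6, P1; after that, nothing fits. Walking it through:
  pool = (3, 1)
  run P6 (needs (1, 1), free (3, 1)); after release of (0, 1) the pool is (3, 2)
  run P1 (needs (1, 2), free (3, 2)); after release of (1, 0) the pool is (4, 2)
  P5 cannot run: need (0, 3) vs free (4, 2) (insufficient R4)
  P9 cannot run: need (3, 3) vs free (4, 2) (insufficient R4)
Permanently blocked: P5 and P9.


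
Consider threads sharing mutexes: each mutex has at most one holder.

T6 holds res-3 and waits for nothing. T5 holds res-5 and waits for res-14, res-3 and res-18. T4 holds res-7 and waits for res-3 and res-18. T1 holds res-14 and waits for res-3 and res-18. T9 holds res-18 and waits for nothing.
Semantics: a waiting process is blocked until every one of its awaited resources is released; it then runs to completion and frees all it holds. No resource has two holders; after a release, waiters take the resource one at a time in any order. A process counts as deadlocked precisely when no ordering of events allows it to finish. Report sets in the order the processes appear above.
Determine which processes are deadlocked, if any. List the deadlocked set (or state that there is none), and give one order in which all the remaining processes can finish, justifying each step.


No process is deadlocked.
Key observation: there is no circular wait here — follow any chain and it reaches a process that is free to run now.
The rest can finish in the order T6, T9, T4, T1, T5.
Check, step by step:
  T6 waits on nothing -> runs at once and releases res-3
  T9 waits on nothing -> runs at once and releases res-18
  run T4 (all its waits — res-3 and res-18 — are resolved); releases res-7
  run T1 (all its waits — res-3 and res-18 — are resolved); releases res-14
  run T5 (all its waits — res-14, res-3 and res-18 — are resolved); releases res-5


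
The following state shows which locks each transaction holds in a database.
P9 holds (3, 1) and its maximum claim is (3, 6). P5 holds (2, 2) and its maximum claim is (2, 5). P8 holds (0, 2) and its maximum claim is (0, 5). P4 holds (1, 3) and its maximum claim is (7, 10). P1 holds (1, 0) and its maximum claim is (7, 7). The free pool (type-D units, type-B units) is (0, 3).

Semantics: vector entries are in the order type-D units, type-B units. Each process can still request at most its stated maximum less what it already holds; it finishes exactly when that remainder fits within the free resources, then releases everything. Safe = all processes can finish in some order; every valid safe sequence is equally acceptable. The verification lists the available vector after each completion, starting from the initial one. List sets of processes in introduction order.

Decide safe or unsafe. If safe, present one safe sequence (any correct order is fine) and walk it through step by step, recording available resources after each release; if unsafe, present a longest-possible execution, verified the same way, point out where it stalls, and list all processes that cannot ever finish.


UNSAFE — no complete ordering exists.
Key observation: the pool after P8, P9, P5 is (5, 8); every surviving request exceeds it in type-D units, so progress ends there.
Going as far as possible: P8, P9, P5; after that, nothing fits. Check, step by step:
  pool = (0, 3)
  P8: need (0, 3) fits (0, 3); releases (0, 2), pool now (0, 5)
  P9: need (0, 5) fits (0, 5); releases (3, 1), pool now (3, 6)
  P5: need (0, 3) fits (3, 6); releases (2, 2), pool now (5, 8)
  P4 still needs (6, 7) but only (5, 8) is free — short on type-D units
  P1 still needs (6, 7) but only (5, 8) is free — short on type-D units
Permanently blocked: P4 and P1.


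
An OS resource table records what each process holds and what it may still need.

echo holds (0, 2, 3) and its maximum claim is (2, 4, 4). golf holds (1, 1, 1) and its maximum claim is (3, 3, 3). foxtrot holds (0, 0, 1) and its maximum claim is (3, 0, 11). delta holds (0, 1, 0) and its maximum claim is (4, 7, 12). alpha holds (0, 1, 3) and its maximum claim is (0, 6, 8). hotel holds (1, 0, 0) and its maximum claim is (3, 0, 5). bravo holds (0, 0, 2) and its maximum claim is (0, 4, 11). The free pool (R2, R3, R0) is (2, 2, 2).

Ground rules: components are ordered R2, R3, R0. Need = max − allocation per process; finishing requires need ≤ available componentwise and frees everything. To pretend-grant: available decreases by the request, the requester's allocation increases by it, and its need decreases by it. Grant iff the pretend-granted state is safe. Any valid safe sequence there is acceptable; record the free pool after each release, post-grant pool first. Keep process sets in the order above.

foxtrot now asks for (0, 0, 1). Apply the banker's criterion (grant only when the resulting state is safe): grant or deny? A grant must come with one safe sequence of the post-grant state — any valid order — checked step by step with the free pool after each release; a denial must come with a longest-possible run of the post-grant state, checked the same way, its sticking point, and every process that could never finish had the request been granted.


DENY — the pretend-granted state is unsafe.
Key observation: echo, golf, alpha, hotel can finish, but then (4, 6, 8) is all there is, and the blocked group's R0 demands exceed it.
On the post-grant state, echo, golf, alpha, hotel is a maximal run — nothing extends it. Verifying each step:
  pool = (2, 2, 1)
  echo needs (2, 2, 1) <= (2, 2, 1) -> finishes; pool += (0, 2, 3) = (2, 4, 4)
  golf needs (2, 2, 2) <= (2, 4, 4) -> finishes; pool += (1, 1, 1) = (3, 5, 5)
  alpha needs (0, 5, 5) <= (3, 5, 5) -> finishes; pool += (0, 1, 3) = (3, 6, 8)
  hotel needs (2, 0, 5) <= (3, 6, 8) -> finishes; pool += (1, 0, 0) = (4, 6, 8)
  foxtrot still needs (3, 0, 9) but only (4, 6, 8) is free — short on R0
  delta still needs (4, 6, 12) but only (4, 6, 8) is free — short on R0
  bravo still needs (0, 4, 9) but only (4, 6, 8) is free — short on R0
Had the request been granted, foxtrot, delta and bravo could never finish.


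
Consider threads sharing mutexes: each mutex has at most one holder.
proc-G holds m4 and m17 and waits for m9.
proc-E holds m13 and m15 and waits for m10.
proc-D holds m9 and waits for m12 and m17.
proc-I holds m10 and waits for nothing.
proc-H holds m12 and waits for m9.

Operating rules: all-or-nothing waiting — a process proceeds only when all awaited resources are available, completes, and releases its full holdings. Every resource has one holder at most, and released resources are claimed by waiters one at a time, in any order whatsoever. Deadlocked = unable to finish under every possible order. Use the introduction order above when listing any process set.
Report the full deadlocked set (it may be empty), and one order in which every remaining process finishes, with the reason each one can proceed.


The deadlocked set is proc-G, proc-D and proc-H.
Key observation: nobody on the ring proc-G -> proc-D -> proc-G can start until another member finishes, which never happens; proc-H is caught in further circular waits.
One completion order for the rest: proc-I, proc-E.
Step-by-step check:
  proc-I: no waits; runs immediately, freeing m10
  run proc-E (all its waits — m10 — are resolved); releases m13 and m15


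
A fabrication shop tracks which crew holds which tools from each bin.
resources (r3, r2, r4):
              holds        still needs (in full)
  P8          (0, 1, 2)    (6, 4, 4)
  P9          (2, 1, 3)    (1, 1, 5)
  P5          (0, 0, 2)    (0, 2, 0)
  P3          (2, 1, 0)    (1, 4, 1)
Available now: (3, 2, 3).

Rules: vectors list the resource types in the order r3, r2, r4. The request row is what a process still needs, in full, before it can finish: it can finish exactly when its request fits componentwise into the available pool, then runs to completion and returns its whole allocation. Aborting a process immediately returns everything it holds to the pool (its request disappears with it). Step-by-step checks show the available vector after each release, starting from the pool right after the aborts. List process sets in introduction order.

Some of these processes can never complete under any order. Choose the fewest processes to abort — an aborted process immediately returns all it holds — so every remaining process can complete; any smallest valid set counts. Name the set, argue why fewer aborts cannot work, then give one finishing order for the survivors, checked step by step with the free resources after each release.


The answer: abort P3.
Key observation: no ordering could ever have run P8 before the abort of P3; with (2, 1, 0) back in the pool it fits at step 3.
Why nothing smaller works: aborting no one leaves the state deadlocked as given.
Survivors finish in the order: P5, P9, P8. Check, step by step (pool after the aborts first):
  pool = (5, 3, 3)
  run P5 (needs (0, 2, 0), free (5, 3, 3)); after release of (0, 0, 2) the pool is (5, 3, 5)
  run P9 (needs (1, 1, 5), free (5, 3, 5)); after release of (2, 1, 3) the pool is (7, 4, 8)
  run P8 (needs (6, 4, 4), free (7, 4, 8)); after release of (0, 1, 2) the pool is (7, 5, 10)


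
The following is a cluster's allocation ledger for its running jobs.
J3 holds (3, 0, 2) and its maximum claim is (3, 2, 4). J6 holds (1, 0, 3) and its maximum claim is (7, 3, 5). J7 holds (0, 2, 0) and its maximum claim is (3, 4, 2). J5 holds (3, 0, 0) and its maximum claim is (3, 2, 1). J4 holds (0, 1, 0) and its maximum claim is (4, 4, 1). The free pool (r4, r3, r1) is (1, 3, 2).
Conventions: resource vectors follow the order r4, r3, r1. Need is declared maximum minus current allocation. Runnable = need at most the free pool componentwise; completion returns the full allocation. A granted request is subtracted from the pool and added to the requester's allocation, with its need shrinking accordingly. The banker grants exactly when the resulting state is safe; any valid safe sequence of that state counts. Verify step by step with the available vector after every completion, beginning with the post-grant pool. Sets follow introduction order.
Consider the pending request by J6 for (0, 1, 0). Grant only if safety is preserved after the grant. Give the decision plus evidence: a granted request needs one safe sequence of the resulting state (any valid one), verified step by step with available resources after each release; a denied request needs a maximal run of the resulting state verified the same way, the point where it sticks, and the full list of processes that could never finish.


GRANT — the state after the grant stays safe, e.g. via J3, J5, J6, J7, J4.
Key observation: (1, 2, 2) free after granting still covers J3 first, and each release covers the next.
Verifying the post-grant state step by step:
  pool = (1, 2, 2)
  J3: need (0, 2, 2) fits (1, 2, 2); releases (3, 0, 2), pool now (4, 2, 4)
  J5: need (0, 2, 1) fits (4, 2, 4); releases (3, 0, 0), pool now (7, 2, 4)
  J6: need (6, 2, 2) fits (7, 2, 4); releases (1, 1, 3), pool now (8, 3, 7)
  J7: need (3, 2, 2) fits (8, 3, 7); releases (0, 2, 0), pool now (8, 5, 7)
  J4: need (4, 3, 1) fits (8, 5, 7); releases (0, 1, 0), pool now (8, 6, 7)


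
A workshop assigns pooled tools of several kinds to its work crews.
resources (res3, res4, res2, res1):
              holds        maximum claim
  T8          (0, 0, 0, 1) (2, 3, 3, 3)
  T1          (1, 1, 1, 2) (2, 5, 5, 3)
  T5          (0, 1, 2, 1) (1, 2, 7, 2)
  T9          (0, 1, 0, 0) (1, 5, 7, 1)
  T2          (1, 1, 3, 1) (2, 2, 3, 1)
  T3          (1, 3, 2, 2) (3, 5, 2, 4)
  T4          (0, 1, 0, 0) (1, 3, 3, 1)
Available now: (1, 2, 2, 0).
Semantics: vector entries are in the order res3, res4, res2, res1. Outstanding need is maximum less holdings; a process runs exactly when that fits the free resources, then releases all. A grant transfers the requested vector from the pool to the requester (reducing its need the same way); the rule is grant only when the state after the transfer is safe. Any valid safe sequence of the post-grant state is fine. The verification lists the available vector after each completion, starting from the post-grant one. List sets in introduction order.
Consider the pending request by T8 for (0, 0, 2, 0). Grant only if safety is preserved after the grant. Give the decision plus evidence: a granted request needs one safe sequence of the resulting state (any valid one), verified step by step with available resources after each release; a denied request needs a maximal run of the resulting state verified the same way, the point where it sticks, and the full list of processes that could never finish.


DENY. Granting would leave the state unsafe.
Key observation: after T2, T4 the pool peaks at (2, 4, 3, 1), and each blocked process is short somewhere: T8 on res1; T1 on res2; T5 on res2; T9 on res2; T3 on res1.
After a pretend grant, a maximal execution: T2, T4 — then nothing else fits. Walking it through:
  pool = (1, 2, 0, 0)
  T2 needs (1, 1, 0, 0) <= (1, 2, 0, 0) -> finishes; pool += (1, 1, 3, 1) = (2, 3, 3, 1)
  T4 needs (1, 2, 3, 1) <= (2, 3, 3, 1) -> finishes; pool += (0, 1, 0, 0) = (2, 4, 3, 1)
  T8 cannot run: need (2, 3, 1, 2) vs free (2, 4, 3, 1) (insufficient res1)
  T1 cannot run: need (1, 4, 4, 1) vs free (2, 4, 3, 1) (insufficient res2)
  T5 cannot run: need (1, 1, 5, 1) vs free (2, 4, 3, 1) (insufficient res2)
  T9 cannot run: need (1, 4, 7, 1) vs free (2, 4, 3, 1) (insufficient res2)
  T3 cannot run: need (2, 2, 0, 2) vs free (2, 4, 3, 1) (insufficient res1)
Had the request been granted, T8, T1, T5, T9 and T3 could never finish.


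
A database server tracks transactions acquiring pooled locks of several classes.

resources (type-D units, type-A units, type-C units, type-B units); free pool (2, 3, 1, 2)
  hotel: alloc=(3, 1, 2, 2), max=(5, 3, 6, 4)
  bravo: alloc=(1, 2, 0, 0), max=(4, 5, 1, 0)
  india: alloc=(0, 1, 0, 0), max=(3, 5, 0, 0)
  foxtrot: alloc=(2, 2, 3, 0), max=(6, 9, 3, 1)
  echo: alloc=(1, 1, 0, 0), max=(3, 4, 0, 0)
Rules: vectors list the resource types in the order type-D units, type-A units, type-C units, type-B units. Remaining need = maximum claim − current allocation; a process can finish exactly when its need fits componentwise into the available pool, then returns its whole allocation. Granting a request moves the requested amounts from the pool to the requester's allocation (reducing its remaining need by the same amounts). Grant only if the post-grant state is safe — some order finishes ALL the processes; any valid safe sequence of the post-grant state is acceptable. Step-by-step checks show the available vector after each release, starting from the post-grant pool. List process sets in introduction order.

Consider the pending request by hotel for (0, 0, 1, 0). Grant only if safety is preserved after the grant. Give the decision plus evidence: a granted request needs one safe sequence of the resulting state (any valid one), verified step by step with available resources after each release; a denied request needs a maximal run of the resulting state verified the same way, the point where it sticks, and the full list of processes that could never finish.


DENY — the pretend-granted state is unsafe.
Key observation: after echo, india the pool peaks at (3, 5, 0, 2), and each blocked process is short somewhere: hotel on type-C units; bravo on type-C units; foxtrot on type-D units, type-A units.
After a pretend grant, a maximal execution: echo, india — then nothing else fits. Verifying each step:
  pool = (2, 3, 0, 2)
  echo needs (2, 3, 0, 0) <= (2, 3, 0, 2) -> finishes; pool += (1, 1, 0, 0) = (3, 4, 0, 2)
  india needs (3, 4, 0, 0) <= (3, 4, 0, 2) -> finishes; pool += (0, 1, 0, 0) = (3, 5, 0, 2)
  blocked: hotel wants (2, 2, 3, 2), pool (3, 5, 0, 2) — not enough type-C units
  blocked: bravo wants (3, 3, 1, 0), pool (3, 5, 0, 2) — not enough type-C units
  blocked: foxtrot wants (4, 7, 0, 1), pool (3, 5, 0, 2) — not enough type-D units and type-A units
Post-grant, the permanently blocked set is hotel, bravo and foxtrot.


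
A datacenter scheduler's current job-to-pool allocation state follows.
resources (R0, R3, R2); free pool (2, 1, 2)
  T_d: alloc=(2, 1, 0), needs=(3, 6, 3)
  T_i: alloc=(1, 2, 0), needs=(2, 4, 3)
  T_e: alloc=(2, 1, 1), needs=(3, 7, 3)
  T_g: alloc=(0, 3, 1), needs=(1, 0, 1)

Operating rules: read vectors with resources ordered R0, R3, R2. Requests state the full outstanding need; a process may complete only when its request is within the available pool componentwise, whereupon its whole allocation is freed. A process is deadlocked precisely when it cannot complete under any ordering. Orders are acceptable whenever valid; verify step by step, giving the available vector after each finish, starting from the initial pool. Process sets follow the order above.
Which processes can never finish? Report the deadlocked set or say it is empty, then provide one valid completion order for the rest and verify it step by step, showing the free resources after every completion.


No process is deadlocked.
Key observation: T_g fits the free pool immediately, and its release cascades until everyone finishes.
One completion order for the rest: T_g, T_i, T_d, T_e. Verifying each step:
  pool = (2, 1, 2)
  run T_g (needs (1, 0, 1), free (2, 1, 2)); after release of (0, 3, 1) the pool is (2, 4, 3)
  run T_i (needs (2, 4, 3), free (2, 4, 3)); after release of (1, 2, 0) the pool is (3, 6, 3)
  run T_d (needs (3, 6, 3), free (3, 6, 3)); after release of (2, 1, 0) the pool is (5, 7, 3)
  run T_e (needs (3, 7, 3), free (5, 7, 3)); after release of (2, 1, 1) the pool is (7, 8, 4)


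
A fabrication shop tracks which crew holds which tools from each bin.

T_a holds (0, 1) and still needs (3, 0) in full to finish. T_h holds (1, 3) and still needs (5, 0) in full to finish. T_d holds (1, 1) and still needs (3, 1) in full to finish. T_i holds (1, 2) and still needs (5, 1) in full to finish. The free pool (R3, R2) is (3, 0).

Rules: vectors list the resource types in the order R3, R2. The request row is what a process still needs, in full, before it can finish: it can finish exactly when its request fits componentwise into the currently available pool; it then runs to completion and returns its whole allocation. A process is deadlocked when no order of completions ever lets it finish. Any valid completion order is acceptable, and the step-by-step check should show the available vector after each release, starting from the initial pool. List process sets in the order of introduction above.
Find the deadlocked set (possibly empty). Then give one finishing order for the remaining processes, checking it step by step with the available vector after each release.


Deadlocked set: T_h and T_i.
Key observation: the pool after T_a, T_d is (4, 2); every surviving request exceeds it in R3, so progress ends there.
One completion order for the rest: T_a, T_d. Check, step by step:
  pool = (3, 0)
  T_a: need (3, 0) fits (3, 0); releases (0, 1), pool now (3, 1)
  T_d: need (3, 1) fits (3, 1); releases (1, 1), pool now (4, 2)
The blocked processes can never fit:
  T_h cannot run: need (5, 0) vs free (4, 2) (insufficient R3)
  T_i cannot run: need (5, 1) vs free (4, 2) (insufficient R3)


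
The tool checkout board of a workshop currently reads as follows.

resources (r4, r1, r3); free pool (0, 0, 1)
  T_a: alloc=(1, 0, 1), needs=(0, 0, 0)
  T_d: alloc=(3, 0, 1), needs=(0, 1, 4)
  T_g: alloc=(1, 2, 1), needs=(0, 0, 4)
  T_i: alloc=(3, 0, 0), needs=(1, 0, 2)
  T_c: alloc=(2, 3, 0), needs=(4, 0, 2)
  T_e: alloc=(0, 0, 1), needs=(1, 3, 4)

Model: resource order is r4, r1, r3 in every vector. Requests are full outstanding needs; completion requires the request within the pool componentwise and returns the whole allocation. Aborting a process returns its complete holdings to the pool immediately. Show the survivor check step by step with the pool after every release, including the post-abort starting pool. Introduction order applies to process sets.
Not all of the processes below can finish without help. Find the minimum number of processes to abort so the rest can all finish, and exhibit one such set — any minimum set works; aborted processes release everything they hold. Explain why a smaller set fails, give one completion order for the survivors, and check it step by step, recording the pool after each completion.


Abort T_d and T_e.
Key observation: the returned (3, 0, 2) from T_d and T_e is what brings T_g — unrunnable before, under any order — into play at step 2.
No one abort is enough; case by case: T_a alone leaves T_d blocked (short on r3); T_d alone leaves T_g blocked (short on r3); T_g alone leaves T_d blocked (short on r3); T_i alone leaves T_d blocked (short on r3); T_c alone leaves T_d blocked (short on r3); T_e alone leaves T_d blocked (short on r3).
The survivors complete as T_a, T_g, T_i, T_c. Verifying each step (starting from the post-abort pool):
  pool = (3, 0, 3)
  run T_a (needs (0, 0, 0), free (3, 0, 3)); after release of (1, 0, 1) the pool is (4, 0, 4)
  run T_g (needs (0, 0, 4), free (4, 0, 4)); after release of (1, 2, 1) the pool is (5, 2, 5)
  run T_i (needs (1, 0, 2), free (5, 2, 5)); after release of (3, 0, 0) the pool is (8, 2, 5)
  run T_c (needs (4, 0, 2), free (8, 2, 5)); after release of (2, 3, 0) the pool is (10, 5, 5)


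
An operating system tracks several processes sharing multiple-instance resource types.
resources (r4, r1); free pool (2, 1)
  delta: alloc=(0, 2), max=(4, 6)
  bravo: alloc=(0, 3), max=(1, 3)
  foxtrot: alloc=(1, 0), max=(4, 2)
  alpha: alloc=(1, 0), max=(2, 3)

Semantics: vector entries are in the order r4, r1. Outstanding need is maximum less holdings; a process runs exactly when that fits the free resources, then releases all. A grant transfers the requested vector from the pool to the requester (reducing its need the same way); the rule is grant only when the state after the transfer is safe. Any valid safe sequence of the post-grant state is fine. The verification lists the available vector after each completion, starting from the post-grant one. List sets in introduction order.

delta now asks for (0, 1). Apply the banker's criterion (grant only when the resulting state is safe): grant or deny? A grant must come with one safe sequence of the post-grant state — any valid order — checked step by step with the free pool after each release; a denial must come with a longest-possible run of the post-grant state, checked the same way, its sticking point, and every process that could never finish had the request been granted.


GRANT: granting preserves safety; a valid post-grant sequence is bravo, alpha, foxtrot, delta.
Key observation: the transfer keeps a workable pool ((2, 0)); bravo starts the safe sequence.
Check on the post-grant state, step by step:
  pool = (2, 0)
  bravo: need (1, 0) fits (2, 0); releases (0, 3), pool now (2, 3)
  alpha: need (1, 3) fits (2, 3); releases (1, 0), pool now (3, 3)
  foxtrot: need (3, 2) fits (3, 3); releases (1, 0), pool now (4, 3)
  delta: need (4, 3) fits (4, 3); releases (0, 3), pool now (4, 6)


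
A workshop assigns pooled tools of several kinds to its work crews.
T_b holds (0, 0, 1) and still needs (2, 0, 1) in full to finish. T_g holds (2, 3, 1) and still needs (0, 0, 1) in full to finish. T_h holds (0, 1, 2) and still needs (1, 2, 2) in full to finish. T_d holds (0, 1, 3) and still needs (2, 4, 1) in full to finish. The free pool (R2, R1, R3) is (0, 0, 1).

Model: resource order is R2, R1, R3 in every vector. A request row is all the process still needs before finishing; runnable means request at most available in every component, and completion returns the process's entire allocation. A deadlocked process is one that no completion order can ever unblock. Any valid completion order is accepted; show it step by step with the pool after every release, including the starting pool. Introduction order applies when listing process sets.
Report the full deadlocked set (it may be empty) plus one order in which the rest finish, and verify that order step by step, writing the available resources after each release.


Nothing here is deadlocked.
Key observation: starting with T_g, each completion frees enough for the next — no one is permanently blocked.
One completion order for the rest: T_g, T_b, T_h, T_d. Check, step by step:
  pool = (0, 0, 1)
  T_g: need (0, 0, 1) fits (0, 0, 1); releases (2, 3, 1), pool now (2, 3, 2)
  T_b: need (2, 0, 1) fits (2, 3, 2); releases (0, 0, 1), pool now (2, 3, 3)
  T_h: need (1, 2, 2) fits (2, 3, 3); releases (0, 1, 2), pool now (2, 4, 5)
  T_d: need (2, 4, 1) fits (2, 4, 5); releases (0, 1, 3), pool now (2, 5, 8)


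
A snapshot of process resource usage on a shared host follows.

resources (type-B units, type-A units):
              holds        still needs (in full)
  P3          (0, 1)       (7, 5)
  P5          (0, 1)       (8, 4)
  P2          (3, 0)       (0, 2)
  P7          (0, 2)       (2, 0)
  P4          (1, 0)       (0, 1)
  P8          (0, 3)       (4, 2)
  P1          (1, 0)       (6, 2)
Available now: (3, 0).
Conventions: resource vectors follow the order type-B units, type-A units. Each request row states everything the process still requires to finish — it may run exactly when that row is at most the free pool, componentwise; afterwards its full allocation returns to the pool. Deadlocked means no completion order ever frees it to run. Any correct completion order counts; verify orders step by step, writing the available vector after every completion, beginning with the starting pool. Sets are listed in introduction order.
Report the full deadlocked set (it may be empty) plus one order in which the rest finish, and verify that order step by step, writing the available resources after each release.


No process is deadlocked.
Key observation: P7 can run right away; the returned allocation unlocks the remaining processes in turn.
The rest can finish in the order P7, P2, P8, P4, P3, P1, P5. Step-by-step check:
  pool = (3, 0)
  P7 needs (2, 0) <= (3, 0) -> finishes; pool += (0, 2) = (3, 2)
  P2 needs (0, 2) <= (3, 2) -> finishes; pool += (3, 0) = (6, 2)
  P8 needs (4, 2) <= (6, 2) -> finishes; pool += (0, 3) = (6, 5)
  P4 needs (0, 1) <= (6, 5) -> finishes; pool += (1, 0) = (7, 5)
  P3 needs (7, 5) <= (7, 5) -> finishes; pool += (0, 1) = (7, 6)
  P1 needs (6, 2) <= (7, 6) -> finishes; pool += (1, 0) = (8, 6)
  P5 needs (8, 4) <= (8, 6) -> finishes; pool += (0, 1) = (8, 7)


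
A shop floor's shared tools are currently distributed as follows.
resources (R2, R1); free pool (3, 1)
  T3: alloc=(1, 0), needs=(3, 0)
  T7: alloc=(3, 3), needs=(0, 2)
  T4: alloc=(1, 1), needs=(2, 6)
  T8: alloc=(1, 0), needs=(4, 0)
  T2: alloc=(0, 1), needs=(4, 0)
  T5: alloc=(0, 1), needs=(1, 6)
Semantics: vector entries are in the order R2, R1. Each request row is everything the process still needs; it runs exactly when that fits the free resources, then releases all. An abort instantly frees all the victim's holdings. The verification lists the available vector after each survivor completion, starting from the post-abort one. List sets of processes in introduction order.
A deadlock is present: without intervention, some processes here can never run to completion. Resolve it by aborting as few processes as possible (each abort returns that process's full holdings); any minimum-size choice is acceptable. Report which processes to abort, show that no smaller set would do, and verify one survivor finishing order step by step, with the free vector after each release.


Abort T5.
Key observation: T4 was stuck for good until T5 gave back (0, 1); in the order shown it finishes at step 4.
Minimality: the empty abort set fails — the state is deadlocked as it stands.
Survivors finish in the order: T7, T3, T2, T4, T8. Walking it through (pool after the aborts first):
  pool = (3, 2)
  T7: need (0, 2) fits (3, 2); releases (3, 3), pool now (6, 5)
  T3: need (3, 0) fits (6, 5); releases (1, 0), pool now (7, 5)
  T2: need (4, 0) fits (7, 5); releases (0, 1), pool now (7, 6)
  T4: need (2, 6) fits (7, 6); releases (1, 1), pool now (8, 7)
  T8: need (4, 0) fits (8, 7); releases (1, 0), pool now (9, 7)


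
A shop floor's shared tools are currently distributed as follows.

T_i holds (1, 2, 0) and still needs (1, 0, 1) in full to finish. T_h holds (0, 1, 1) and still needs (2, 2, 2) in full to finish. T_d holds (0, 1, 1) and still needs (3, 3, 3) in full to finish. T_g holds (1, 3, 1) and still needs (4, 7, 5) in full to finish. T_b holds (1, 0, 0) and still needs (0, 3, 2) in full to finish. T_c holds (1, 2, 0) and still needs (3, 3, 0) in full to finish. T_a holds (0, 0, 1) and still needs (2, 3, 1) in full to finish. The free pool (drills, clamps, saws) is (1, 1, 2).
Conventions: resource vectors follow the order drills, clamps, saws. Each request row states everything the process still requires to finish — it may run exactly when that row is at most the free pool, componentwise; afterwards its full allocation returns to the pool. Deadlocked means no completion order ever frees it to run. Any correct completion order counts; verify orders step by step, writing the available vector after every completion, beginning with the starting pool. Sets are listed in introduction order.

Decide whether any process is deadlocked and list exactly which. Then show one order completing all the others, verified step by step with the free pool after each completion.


The deadlocked set is empty.
Key observation: T_i fits the free pool immediately, and its release cascades until everyone finishes.
One completion order for the rest: T_i, T_b, T_a, T_d, T_c, T_h, T_g. Walking it through:
  pool = (1, 1, 2)
  run T_i (needs (1, 0, 1), free (1, 1, 2)); after release of (1, 2, 0) the pool is (2, 3, 2)
  run T_b (needs (0, 3, 2), free (2, 3, 2)); after release of (1, 0, 0) the pool is (3, 3, 2)
  run T_a (needs (2, 3, 1), free (3, 3, 2)); after release of (0, 0, 1) the pool is (3, 3, 3)
  run T_d (needs (3, 3, 3), free (3, 3, 3)); after release of (0, 1, 1) the pool is (3, 4, 4)
  run T_c (needs (3, 3, 0), free (3, 4, 4)); after release of (1, 2, 0) the pool is (4, 6, 4)
  run T_h (needs (2, 2, 2), free (4, 6, 4)); after release of (0, 1, 1) the pool is (4, 7, 5)
  run T_g (needs (4, 7, 5), free (4, 7, 5)); after release of (1, 3, 1) the pool is (5, 10, 6)


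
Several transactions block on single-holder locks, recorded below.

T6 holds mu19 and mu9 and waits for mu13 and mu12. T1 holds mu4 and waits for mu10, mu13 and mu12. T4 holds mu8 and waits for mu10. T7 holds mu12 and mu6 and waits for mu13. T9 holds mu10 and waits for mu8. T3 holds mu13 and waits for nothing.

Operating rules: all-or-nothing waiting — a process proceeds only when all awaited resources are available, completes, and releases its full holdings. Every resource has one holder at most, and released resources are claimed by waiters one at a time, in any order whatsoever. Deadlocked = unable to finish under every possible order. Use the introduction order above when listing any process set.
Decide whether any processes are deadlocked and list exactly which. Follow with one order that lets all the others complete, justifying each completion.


The deadlocked set is T1, T4 and T9.
Key observation: nobody on the ring T9 -> T4 -> T9 can start until another member finishes, which never happens; T1 waits into the deadlock from upstream.
One completion order for the rest: T3, T7, T6.
Step-by-step check:
  T3 waits on nothing -> runs at once and releases mu13
  run T7 (all its waits — mu13 — are resolved); releases mu12 and mu6
  run T6 (all its waits — mu13 and mu12 — are resolved); releases mu19 and mu9


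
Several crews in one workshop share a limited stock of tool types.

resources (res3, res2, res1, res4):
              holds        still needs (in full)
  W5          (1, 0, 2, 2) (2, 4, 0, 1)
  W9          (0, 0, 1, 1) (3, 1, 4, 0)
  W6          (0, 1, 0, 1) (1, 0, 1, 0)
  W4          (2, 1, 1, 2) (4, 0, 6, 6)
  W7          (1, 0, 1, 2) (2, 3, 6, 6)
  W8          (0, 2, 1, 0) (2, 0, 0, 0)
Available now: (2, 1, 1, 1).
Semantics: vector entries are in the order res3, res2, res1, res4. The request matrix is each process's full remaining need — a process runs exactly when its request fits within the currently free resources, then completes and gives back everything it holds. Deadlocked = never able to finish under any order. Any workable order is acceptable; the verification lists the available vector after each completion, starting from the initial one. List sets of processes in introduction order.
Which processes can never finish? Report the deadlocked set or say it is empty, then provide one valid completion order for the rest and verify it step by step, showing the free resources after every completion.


The deadlocked set is W4 and W7.
Key observation: the pool after W8, W6, W5, W9 is (3, 4, 5, 5); every surviving request exceeds it in res1, so progress ends there.
One completion order for the rest: W8, W6, W5, W9. Verifying each step:
  pool = (2, 1, 1, 1)
  run W8 (needs (2, 0, 0, 0), free (2, 1, 1, 1)); after release of (0, 2, 1, 0) the pool is (2, 3, 2, 1)
  run W6 (needs (1, 0, 1, 0), free (2, 3, 2, 1)); after release of (0, 1, 0, 1) the pool is (2, 4, 2, 2)
  run W5 (needs (2, 4, 0, 1), free (2, 4, 2, 2)); after release of (1, 0, 2, 2) the pool is (3, 4, 4, 4)
  run W9 (needs (3, 1, 4, 0), free (3, 4, 4, 4)); after release of (0, 0, 1, 1) the pool is (3, 4, 5, 5)
None of the blocked processes ever fits:
  W4 still needs (4, 0, 6, 6) but only (3, 4, 5, 5) is free — short on res3, res1 and res4
  W7 still needs (2, 3, 6, 6) but only (3, 4, 5, 5) is free — short on res1 and res4


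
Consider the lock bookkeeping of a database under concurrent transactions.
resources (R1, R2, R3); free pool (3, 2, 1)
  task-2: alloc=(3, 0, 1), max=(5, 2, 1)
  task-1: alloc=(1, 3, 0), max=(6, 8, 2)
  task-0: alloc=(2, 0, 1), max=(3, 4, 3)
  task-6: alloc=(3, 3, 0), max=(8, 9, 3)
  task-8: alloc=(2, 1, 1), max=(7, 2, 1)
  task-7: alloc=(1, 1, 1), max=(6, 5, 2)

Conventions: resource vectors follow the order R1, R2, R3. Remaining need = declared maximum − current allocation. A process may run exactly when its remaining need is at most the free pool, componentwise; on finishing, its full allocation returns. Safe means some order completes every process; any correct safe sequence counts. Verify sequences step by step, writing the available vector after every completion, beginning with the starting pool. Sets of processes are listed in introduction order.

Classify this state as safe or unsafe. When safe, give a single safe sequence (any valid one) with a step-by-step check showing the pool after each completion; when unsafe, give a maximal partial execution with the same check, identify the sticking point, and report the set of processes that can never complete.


The state is UNSAFE.
Key observation: the wall is R2: completing task-2, task-8 brings the pool only to (8, 3, 3), and all the rest need more.
The run task-2, task-8 cannot be extended any further. Check, step by step:
  pool = (3, 2, 1)
  run task-2 (needs (2, 2, 0), free (3, 2, 1)); after release of (3, 0, 1) the pool is (6, 2, 2)
  run task-8 (needs (5, 1, 0), free (6, 2, 2)); after release of (2, 1, 1) the pool is (8, 3, 3)
  task-1 cannot run: need (5, 5, 2) vs free (8, 3, 3) (insufficient R2)
  task-0 cannot run: need (1, 4, 2) vs free (8, 3, 3) (insufficient R2)
  task-6 cannot run: need (5, 6, 3) vs free (8, 3, 3) (insufficient R2)
  task-7 cannot run: need (5, 4, 1) vs free (8, 3, 3) (insufficient R2)
Processes that can never finish: task-1, task-0, task-6 and task-7.


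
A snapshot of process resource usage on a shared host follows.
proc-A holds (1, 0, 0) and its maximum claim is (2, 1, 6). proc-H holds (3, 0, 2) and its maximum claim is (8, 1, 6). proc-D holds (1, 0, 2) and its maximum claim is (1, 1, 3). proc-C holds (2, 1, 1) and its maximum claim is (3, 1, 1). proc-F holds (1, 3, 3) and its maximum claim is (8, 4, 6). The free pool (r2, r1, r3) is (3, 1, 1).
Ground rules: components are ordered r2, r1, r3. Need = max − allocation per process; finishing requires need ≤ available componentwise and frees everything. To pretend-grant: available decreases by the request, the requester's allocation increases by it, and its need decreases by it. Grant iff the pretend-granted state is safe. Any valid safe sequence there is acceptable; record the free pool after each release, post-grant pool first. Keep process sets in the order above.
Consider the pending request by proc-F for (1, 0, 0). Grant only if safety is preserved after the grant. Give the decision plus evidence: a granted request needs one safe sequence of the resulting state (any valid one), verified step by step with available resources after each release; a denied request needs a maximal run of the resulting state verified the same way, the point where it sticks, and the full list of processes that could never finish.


GRANT. The post-grant state is safe; one safe sequence: proc-D, proc-C, proc-H, proc-F, proc-A.
Key observation: the transfer keeps a workable pool ((2, 1, 1)); proc-D starts the safe sequence.
Verifying the post-grant state step by step:
  pool = (2, 1, 1)
  run proc-D (needs (0, 1, 1), free (2, 1, 1)); after release of (1, 0, 2) the pool is (3, 1, 3)
  run proc-C (needs (1, 0, 0), free (3, 1, 3)); after release of (2, 1, 1) the pool is (5, 2, 4)
  run proc-H (needs (5, 1, 4), free (5, 2, 4)); after release of (3, 0, 2) the pool is (8, 2, 6)
  run proc-F (needs (6, 1, 3), free (8, 2, 6)); after release of (2, 3, 3) the pool is (10, 5, 9)
  run proc-A (needs (1, 1, 6), free (10, 5, 9)); after release of (1, 0, 0) the pool is (11, 5, 9)
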